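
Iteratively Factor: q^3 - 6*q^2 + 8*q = (q - 4)*(q^2 - 2*q) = q*(q - 4)*(q - 2)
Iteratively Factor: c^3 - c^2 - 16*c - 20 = (c + 2)*(c^2 - 3*c - 10) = (c + 2)^2*(c - 5)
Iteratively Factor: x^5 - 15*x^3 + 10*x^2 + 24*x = (x + 1)*(x^4 - x^3 - 14*x^2 + 24*x) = x*(x + 1)*(x^3 - x^2 - 14*x + 24) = x*(x + 1)*(x + 4)*(x^2 - 5*x + 6) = x*(x - 3)*(x + 1)*(x + 4)*(x - 2)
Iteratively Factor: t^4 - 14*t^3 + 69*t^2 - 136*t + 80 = (t - 4)*(t^3 - 10*t^2 + 29*t - 20) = (t - 4)*(t - 1)*(t^2 - 9*t + 20) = (t - 5)*(t - 4)*(t - 1)*(t - 4)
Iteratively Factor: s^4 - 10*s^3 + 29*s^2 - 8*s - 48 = (s - 3)*(s^3 - 7*s^2 + 8*s + 16) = (s - 4)*(s - 3)*(s^2 - 3*s - 4) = (s - 4)^2*(s - 3)*(s + 1)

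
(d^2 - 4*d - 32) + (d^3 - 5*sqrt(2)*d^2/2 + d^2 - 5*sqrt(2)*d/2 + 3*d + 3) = d^3 - 5*sqrt(2)*d^2/2 + 2*d^2 - 5*sqrt(2)*d/2 - d - 29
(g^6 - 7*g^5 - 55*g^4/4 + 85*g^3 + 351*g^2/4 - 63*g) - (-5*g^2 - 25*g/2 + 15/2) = g^6 - 7*g^5 - 55*g^4/4 + 85*g^3 + 371*g^2/4 - 101*g/2 - 15/2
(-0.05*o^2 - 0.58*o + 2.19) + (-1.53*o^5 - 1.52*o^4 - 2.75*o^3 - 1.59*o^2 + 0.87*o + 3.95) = -1.53*o^5 - 1.52*o^4 - 2.75*o^3 - 1.64*o^2 + 0.29*o + 6.14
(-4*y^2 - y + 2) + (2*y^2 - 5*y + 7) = -2*y^2 - 6*y + 9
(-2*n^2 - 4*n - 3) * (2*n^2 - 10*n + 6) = -4*n^4 + 12*n^3 + 22*n^2 + 6*n - 18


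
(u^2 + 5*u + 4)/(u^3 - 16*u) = (u + 1)/(u*(u - 4))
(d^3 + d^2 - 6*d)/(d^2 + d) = (d^2 + d - 6)/(d + 1)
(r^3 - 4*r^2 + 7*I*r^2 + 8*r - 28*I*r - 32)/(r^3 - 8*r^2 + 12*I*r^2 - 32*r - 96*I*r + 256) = (r^2 - r*(4 + I) + 4*I)/(r^2 + 4*r*(-2 + I) - 32*I)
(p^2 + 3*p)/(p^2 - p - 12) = p/(p - 4)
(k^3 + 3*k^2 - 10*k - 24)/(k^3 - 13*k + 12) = (k + 2)/(k - 1)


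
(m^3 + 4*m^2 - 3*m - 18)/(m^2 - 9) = (m^2 + m - 6)/(m - 3)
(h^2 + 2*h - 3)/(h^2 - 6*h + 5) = (h + 3)/(h - 5)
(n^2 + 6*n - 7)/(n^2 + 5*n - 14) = (n - 1)/(n - 2)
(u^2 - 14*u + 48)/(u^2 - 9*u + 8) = (u - 6)/(u - 1)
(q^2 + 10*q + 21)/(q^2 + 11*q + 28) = (q + 3)/(q + 4)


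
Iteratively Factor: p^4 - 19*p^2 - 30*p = (p)*(p^3 - 19*p - 30) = p*(p - 5)*(p^2 + 5*p + 6) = p*(p - 5)*(p + 2)*(p + 3)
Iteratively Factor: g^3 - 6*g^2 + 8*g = (g - 2)*(g^2 - 4*g) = (g - 4)*(g - 2)*(g)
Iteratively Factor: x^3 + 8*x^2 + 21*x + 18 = (x + 3)*(x^2 + 5*x + 6) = (x + 3)^2*(x + 2)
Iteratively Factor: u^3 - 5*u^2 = (u)*(u^2 - 5*u) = u*(u - 5)*(u)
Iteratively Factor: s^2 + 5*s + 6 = (s + 2)*(s + 3)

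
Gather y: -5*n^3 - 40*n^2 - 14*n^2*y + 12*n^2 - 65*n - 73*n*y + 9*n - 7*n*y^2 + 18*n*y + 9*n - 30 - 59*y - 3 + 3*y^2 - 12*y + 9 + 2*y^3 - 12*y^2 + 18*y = -5*n^3 - 28*n^2 - 47*n + 2*y^3 + y^2*(-7*n - 9) + y*(-14*n^2 - 55*n - 53) - 24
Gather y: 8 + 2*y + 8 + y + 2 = 3*y + 18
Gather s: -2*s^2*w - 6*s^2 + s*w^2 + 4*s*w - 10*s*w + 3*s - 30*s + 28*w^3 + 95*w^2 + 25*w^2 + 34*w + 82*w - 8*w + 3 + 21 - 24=s^2*(-2*w - 6) + s*(w^2 - 6*w - 27) + 28*w^3 + 120*w^2 + 108*w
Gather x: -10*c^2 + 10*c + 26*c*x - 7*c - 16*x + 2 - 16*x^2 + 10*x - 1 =-10*c^2 + 3*c - 16*x^2 + x*(26*c - 6) + 1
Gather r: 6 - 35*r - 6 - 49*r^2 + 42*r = -49*r^2 + 7*r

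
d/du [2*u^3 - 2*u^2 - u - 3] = 6*u^2 - 4*u - 1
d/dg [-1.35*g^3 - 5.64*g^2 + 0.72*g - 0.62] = -4.05*g^2 - 11.28*g + 0.72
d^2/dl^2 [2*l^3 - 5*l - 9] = 12*l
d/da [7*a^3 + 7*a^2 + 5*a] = 21*a^2 + 14*a + 5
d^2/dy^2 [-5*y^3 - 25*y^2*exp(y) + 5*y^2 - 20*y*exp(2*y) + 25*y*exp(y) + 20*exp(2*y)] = -25*y^2*exp(y) - 80*y*exp(2*y) - 75*y*exp(y) - 30*y + 10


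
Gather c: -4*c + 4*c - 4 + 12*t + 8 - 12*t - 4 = 0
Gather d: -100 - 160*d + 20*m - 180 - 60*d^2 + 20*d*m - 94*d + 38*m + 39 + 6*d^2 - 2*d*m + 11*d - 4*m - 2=-54*d^2 + d*(18*m - 243) + 54*m - 243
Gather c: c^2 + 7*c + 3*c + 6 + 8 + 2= c^2 + 10*c + 16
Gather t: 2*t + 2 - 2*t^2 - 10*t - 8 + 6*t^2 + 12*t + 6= 4*t^2 + 4*t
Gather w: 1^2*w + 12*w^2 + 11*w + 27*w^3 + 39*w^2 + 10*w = 27*w^3 + 51*w^2 + 22*w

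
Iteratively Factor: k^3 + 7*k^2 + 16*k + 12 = (k + 2)*(k^2 + 5*k + 6) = (k + 2)*(k + 3)*(k + 2)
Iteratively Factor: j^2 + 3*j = (j)*(j + 3)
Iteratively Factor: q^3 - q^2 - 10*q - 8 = (q - 4)*(q^2 + 3*q + 2) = (q - 4)*(q + 2)*(q + 1)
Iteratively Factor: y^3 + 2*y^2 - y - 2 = (y + 1)*(y^2 + y - 2) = (y - 1)*(y + 1)*(y + 2)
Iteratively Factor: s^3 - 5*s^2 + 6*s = (s - 3)*(s^2 - 2*s) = s*(s - 3)*(s - 2)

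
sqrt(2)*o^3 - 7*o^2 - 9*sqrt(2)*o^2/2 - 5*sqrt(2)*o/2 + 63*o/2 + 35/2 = (o - 5)*(o - 7*sqrt(2)/2)*(sqrt(2)*o + sqrt(2)/2)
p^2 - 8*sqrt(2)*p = p*(p - 8*sqrt(2))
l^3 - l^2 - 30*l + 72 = (l - 4)*(l - 3)*(l + 6)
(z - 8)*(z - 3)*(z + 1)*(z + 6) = z^4 - 4*z^3 - 47*z^2 + 102*z + 144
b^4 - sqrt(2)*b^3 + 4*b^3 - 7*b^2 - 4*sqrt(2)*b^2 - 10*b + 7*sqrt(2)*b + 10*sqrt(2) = (b - 2)*(b + 1)*(b + 5)*(b - sqrt(2))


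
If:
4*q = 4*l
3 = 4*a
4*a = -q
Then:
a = 3/4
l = -3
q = -3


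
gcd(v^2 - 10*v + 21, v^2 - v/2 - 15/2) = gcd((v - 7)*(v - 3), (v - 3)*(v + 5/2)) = v - 3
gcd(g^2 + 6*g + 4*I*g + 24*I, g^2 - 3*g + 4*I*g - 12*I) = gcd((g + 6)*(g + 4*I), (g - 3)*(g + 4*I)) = g + 4*I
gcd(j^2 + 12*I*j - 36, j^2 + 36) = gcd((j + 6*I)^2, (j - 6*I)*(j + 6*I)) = j + 6*I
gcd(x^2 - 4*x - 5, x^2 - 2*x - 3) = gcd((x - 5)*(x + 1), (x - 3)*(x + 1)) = x + 1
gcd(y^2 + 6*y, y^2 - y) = y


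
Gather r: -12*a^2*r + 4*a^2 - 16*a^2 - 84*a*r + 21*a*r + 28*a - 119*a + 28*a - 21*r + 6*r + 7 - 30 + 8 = -12*a^2 - 63*a + r*(-12*a^2 - 63*a - 15) - 15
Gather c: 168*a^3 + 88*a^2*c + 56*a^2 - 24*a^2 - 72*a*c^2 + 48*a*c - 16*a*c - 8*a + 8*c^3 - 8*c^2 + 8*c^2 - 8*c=168*a^3 + 32*a^2 - 72*a*c^2 - 8*a + 8*c^3 + c*(88*a^2 + 32*a - 8)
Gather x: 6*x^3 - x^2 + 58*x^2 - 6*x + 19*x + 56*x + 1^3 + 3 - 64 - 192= 6*x^3 + 57*x^2 + 69*x - 252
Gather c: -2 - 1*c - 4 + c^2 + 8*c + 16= c^2 + 7*c + 10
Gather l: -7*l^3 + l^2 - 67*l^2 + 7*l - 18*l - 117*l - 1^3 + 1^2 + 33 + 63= -7*l^3 - 66*l^2 - 128*l + 96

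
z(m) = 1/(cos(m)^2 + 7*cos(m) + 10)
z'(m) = (2*sin(m)*cos(m) + 7*sin(m))/(cos(m)^2 + 7*cos(m) + 10)^2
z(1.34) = 0.09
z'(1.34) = 0.05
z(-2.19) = 0.16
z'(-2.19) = -0.12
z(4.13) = 0.15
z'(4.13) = -0.12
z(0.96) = 0.07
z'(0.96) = 0.03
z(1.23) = 0.08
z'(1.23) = 0.05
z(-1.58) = 0.10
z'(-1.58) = -0.07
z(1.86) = 0.12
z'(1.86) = 0.09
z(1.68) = 0.11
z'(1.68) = 0.08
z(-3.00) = 0.25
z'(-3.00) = -0.04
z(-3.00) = 0.25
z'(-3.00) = -0.04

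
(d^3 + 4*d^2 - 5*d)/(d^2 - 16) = d*(d^2 + 4*d - 5)/(d^2 - 16)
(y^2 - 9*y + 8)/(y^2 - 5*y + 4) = (y - 8)/(y - 4)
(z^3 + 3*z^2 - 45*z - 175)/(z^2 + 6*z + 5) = (z^2 - 2*z - 35)/(z + 1)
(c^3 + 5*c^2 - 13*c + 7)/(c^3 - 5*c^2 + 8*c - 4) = (c^2 + 6*c - 7)/(c^2 - 4*c + 4)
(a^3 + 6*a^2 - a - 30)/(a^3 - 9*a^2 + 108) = (a^2 + 3*a - 10)/(a^2 - 12*a + 36)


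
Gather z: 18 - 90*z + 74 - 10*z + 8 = 100 - 100*z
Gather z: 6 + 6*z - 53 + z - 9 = 7*z - 56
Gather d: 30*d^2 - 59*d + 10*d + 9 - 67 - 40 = 30*d^2 - 49*d - 98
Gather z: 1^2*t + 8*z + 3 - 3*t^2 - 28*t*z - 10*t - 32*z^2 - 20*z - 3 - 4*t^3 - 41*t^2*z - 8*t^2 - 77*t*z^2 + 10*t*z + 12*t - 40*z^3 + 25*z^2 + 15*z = -4*t^3 - 11*t^2 + 3*t - 40*z^3 + z^2*(-77*t - 7) + z*(-41*t^2 - 18*t + 3)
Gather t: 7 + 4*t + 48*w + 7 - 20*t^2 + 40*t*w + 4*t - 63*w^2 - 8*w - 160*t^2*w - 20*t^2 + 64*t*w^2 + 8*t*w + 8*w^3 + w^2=t^2*(-160*w - 40) + t*(64*w^2 + 48*w + 8) + 8*w^3 - 62*w^2 + 40*w + 14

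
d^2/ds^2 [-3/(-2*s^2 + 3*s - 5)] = 6*(-4*s^2 + 6*s + (4*s - 3)^2 - 10)/(2*s^2 - 3*s + 5)^3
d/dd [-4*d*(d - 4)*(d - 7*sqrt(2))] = -12*d^2 + 32*d + 56*sqrt(2)*d - 112*sqrt(2)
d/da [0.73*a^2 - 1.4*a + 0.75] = 1.46*a - 1.4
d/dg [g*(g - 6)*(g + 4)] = 3*g^2 - 4*g - 24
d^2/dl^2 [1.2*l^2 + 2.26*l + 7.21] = 2.40000000000000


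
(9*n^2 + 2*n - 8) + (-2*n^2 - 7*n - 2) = 7*n^2 - 5*n - 10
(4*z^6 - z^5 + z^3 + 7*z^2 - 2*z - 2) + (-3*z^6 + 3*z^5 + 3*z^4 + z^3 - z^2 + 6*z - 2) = z^6 + 2*z^5 + 3*z^4 + 2*z^3 + 6*z^2 + 4*z - 4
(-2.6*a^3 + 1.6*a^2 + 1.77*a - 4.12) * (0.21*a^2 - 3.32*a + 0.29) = -0.546*a^5 + 8.968*a^4 - 5.6943*a^3 - 6.2776*a^2 + 14.1917*a - 1.1948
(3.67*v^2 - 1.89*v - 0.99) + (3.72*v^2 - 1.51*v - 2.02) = 7.39*v^2 - 3.4*v - 3.01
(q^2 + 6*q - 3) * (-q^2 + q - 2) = -q^4 - 5*q^3 + 7*q^2 - 15*q + 6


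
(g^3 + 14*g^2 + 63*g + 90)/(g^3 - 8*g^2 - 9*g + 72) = (g^2 + 11*g + 30)/(g^2 - 11*g + 24)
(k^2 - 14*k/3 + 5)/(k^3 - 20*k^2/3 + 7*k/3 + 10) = (k - 3)/(k^2 - 5*k - 6)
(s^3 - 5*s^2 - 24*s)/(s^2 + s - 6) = s*(s - 8)/(s - 2)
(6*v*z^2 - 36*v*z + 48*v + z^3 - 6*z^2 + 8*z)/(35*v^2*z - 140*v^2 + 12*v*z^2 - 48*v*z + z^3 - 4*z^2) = (6*v*z - 12*v + z^2 - 2*z)/(35*v^2 + 12*v*z + z^2)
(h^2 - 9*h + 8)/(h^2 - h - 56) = (h - 1)/(h + 7)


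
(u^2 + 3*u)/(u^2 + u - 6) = u/(u - 2)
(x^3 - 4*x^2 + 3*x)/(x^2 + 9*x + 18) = x*(x^2 - 4*x + 3)/(x^2 + 9*x + 18)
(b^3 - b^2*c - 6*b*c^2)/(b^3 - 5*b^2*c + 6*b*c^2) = (b + 2*c)/(b - 2*c)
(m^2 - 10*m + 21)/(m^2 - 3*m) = (m - 7)/m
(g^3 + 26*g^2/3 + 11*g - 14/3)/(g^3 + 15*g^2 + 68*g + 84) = (g - 1/3)/(g + 6)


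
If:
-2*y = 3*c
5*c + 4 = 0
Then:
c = -4/5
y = 6/5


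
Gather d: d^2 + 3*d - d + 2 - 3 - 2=d^2 + 2*d - 3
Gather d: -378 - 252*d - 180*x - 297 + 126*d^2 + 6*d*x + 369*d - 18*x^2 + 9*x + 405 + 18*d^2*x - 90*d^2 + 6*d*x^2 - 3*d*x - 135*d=d^2*(18*x + 36) + d*(6*x^2 + 3*x - 18) - 18*x^2 - 171*x - 270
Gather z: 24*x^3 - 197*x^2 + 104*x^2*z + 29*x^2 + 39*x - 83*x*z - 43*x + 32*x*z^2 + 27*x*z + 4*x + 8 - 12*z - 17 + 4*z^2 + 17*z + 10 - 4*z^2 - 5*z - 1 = 24*x^3 - 168*x^2 + 32*x*z^2 + z*(104*x^2 - 56*x)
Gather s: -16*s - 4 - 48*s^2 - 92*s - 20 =-48*s^2 - 108*s - 24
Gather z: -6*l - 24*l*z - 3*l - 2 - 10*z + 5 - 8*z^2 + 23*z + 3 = -9*l - 8*z^2 + z*(13 - 24*l) + 6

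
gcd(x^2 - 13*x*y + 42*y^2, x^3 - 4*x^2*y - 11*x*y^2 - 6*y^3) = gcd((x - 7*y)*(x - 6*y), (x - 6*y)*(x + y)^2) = x - 6*y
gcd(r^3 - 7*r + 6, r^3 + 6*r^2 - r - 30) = r^2 + r - 6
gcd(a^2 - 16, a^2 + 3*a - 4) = a + 4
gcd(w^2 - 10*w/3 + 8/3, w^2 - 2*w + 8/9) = w - 4/3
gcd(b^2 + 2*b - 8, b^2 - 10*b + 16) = b - 2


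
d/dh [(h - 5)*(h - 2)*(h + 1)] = 3*h^2 - 12*h + 3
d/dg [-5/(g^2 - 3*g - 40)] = 5*(2*g - 3)/(-g^2 + 3*g + 40)^2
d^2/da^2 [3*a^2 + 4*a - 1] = 6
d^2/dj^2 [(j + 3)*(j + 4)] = 2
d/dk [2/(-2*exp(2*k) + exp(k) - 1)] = (8*exp(k) - 2)*exp(k)/(2*exp(2*k) - exp(k) + 1)^2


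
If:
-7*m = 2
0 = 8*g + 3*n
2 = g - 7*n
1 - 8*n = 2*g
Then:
No Solution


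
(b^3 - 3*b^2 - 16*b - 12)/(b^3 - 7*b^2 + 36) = (b + 1)/(b - 3)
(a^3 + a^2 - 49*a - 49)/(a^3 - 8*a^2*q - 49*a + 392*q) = (-a - 1)/(-a + 8*q)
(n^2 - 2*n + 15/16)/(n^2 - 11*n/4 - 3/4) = (-16*n^2 + 32*n - 15)/(4*(-4*n^2 + 11*n + 3))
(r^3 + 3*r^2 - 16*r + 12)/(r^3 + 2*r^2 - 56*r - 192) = (r^2 - 3*r + 2)/(r^2 - 4*r - 32)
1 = 1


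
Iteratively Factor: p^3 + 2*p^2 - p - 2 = (p - 1)*(p^2 + 3*p + 2) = (p - 1)*(p + 2)*(p + 1)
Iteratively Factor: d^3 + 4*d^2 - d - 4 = (d + 1)*(d^2 + 3*d - 4) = (d - 1)*(d + 1)*(d + 4)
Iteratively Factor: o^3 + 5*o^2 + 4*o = (o + 1)*(o^2 + 4*o) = (o + 1)*(o + 4)*(o)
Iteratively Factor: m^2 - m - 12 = (m - 4)*(m + 3)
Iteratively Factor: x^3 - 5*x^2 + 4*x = (x - 4)*(x^2 - x) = x*(x - 4)*(x - 1)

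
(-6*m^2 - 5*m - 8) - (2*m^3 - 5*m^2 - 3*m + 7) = -2*m^3 - m^2 - 2*m - 15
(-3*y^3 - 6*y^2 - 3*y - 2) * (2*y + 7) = -6*y^4 - 33*y^3 - 48*y^2 - 25*y - 14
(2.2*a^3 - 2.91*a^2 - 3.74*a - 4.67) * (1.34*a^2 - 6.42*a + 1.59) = 2.948*a^5 - 18.0234*a^4 + 17.1686*a^3 + 13.1261*a^2 + 24.0348*a - 7.4253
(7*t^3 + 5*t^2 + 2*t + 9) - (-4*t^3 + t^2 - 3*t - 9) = 11*t^3 + 4*t^2 + 5*t + 18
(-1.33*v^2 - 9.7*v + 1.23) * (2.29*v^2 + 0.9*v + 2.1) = -3.0457*v^4 - 23.41*v^3 - 8.7063*v^2 - 19.263*v + 2.583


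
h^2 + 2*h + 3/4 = (h + 1/2)*(h + 3/2)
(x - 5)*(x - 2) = x^2 - 7*x + 10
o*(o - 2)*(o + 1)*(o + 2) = o^4 + o^3 - 4*o^2 - 4*o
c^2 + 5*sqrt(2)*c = c*(c + 5*sqrt(2))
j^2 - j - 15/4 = (j - 5/2)*(j + 3/2)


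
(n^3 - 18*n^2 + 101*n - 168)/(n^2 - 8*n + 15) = (n^2 - 15*n + 56)/(n - 5)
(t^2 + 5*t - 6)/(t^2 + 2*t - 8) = (t^2 + 5*t - 6)/(t^2 + 2*t - 8)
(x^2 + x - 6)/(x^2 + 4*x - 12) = (x + 3)/(x + 6)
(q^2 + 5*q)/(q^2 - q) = (q + 5)/(q - 1)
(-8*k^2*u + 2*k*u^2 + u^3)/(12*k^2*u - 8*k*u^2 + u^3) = (4*k + u)/(-6*k + u)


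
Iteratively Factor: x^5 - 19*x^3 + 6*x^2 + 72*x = (x + 2)*(x^4 - 2*x^3 - 15*x^2 + 36*x) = (x - 3)*(x + 2)*(x^3 + x^2 - 12*x) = (x - 3)^2*(x + 2)*(x^2 + 4*x) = (x - 3)^2*(x + 2)*(x + 4)*(x)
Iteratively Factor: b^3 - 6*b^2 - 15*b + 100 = (b - 5)*(b^2 - b - 20) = (b - 5)^2*(b + 4)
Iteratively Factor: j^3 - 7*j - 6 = (j + 1)*(j^2 - j - 6) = (j - 3)*(j + 1)*(j + 2)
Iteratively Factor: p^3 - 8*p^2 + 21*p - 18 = (p - 2)*(p^2 - 6*p + 9) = (p - 3)*(p - 2)*(p - 3)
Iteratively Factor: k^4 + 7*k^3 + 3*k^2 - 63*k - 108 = (k + 3)*(k^3 + 4*k^2 - 9*k - 36) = (k + 3)*(k + 4)*(k^2 - 9) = (k + 3)^2*(k + 4)*(k - 3)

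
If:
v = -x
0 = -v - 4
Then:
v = -4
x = 4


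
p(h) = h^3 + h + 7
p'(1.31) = 6.15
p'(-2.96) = 27.28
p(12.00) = 1747.00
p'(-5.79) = 101.57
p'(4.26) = 55.44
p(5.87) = 215.13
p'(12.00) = 433.00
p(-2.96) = -21.89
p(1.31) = 10.56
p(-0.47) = 6.43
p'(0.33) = 1.33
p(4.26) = 88.57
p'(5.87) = 104.37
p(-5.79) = -192.89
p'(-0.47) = 1.66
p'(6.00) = 109.00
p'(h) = 3*h^2 + 1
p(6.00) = 229.00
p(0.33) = 7.37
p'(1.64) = 9.07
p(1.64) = 13.05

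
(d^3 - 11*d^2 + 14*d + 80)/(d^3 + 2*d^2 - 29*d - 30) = (d^2 - 6*d - 16)/(d^2 + 7*d + 6)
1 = 1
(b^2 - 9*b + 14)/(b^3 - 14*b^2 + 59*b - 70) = 1/(b - 5)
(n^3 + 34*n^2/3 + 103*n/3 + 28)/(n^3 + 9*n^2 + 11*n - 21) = (n + 4/3)/(n - 1)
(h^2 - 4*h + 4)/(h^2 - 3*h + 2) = (h - 2)/(h - 1)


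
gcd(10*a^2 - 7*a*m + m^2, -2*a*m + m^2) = 2*a - m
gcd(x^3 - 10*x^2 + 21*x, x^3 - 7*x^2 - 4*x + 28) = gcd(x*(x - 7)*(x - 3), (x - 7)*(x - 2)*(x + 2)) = x - 7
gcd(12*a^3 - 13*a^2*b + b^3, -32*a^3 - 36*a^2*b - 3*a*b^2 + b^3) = 4*a + b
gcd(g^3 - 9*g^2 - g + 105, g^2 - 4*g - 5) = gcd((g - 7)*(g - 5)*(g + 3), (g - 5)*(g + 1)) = g - 5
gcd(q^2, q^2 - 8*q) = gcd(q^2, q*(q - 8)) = q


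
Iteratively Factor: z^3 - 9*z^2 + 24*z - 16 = (z - 4)*(z^2 - 5*z + 4) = (z - 4)^2*(z - 1)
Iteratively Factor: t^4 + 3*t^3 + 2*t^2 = (t + 1)*(t^3 + 2*t^2) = t*(t + 1)*(t^2 + 2*t) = t^2*(t + 1)*(t + 2)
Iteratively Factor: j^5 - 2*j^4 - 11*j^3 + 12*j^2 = (j)*(j^4 - 2*j^3 - 11*j^2 + 12*j) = j*(j - 4)*(j^3 + 2*j^2 - 3*j) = j*(j - 4)*(j + 3)*(j^2 - j) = j*(j - 4)*(j - 1)*(j + 3)*(j)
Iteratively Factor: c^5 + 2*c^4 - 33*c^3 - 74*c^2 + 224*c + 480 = (c + 2)*(c^4 - 33*c^2 - 8*c + 240) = (c - 5)*(c + 2)*(c^3 + 5*c^2 - 8*c - 48) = (c - 5)*(c - 3)*(c + 2)*(c^2 + 8*c + 16) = (c - 5)*(c - 3)*(c + 2)*(c + 4)*(c + 4)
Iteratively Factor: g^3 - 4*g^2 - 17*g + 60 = (g + 4)*(g^2 - 8*g + 15) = (g - 3)*(g + 4)*(g - 5)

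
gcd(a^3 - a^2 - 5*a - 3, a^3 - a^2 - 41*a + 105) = a - 3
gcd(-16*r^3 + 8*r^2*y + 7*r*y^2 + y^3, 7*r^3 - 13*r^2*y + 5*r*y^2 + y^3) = -r + y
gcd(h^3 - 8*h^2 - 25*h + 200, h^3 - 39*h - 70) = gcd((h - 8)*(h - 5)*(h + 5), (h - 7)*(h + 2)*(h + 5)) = h + 5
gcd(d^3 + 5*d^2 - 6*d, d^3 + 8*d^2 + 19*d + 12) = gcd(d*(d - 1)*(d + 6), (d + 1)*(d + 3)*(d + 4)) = 1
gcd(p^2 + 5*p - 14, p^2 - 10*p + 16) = p - 2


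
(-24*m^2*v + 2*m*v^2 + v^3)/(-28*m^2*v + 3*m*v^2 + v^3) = (6*m + v)/(7*m + v)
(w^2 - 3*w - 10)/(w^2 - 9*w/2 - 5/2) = 2*(w + 2)/(2*w + 1)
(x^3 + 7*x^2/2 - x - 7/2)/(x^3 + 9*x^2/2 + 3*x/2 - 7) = (x + 1)/(x + 2)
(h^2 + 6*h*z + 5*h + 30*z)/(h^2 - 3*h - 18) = (h^2 + 6*h*z + 5*h + 30*z)/(h^2 - 3*h - 18)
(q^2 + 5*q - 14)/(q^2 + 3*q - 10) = (q + 7)/(q + 5)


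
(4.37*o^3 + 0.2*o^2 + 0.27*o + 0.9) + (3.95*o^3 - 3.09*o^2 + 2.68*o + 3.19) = 8.32*o^3 - 2.89*o^2 + 2.95*o + 4.09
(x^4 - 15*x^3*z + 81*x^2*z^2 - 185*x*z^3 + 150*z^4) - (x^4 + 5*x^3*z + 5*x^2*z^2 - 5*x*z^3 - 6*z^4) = -20*x^3*z + 76*x^2*z^2 - 180*x*z^3 + 156*z^4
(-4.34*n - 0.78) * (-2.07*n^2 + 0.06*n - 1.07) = 8.9838*n^3 + 1.3542*n^2 + 4.597*n + 0.8346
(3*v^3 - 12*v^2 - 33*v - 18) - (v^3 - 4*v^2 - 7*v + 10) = 2*v^3 - 8*v^2 - 26*v - 28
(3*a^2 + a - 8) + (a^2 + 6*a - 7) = 4*a^2 + 7*a - 15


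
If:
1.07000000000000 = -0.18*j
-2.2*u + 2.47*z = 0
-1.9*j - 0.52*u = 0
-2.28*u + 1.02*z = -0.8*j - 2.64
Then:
No Solution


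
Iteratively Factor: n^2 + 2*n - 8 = (n + 4)*(n - 2)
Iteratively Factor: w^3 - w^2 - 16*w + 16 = (w + 4)*(w^2 - 5*w + 4) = (w - 1)*(w + 4)*(w - 4)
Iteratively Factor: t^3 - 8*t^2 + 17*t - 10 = (t - 5)*(t^2 - 3*t + 2) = (t - 5)*(t - 1)*(t - 2)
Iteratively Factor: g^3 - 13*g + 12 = (g - 1)*(g^2 + g - 12) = (g - 1)*(g + 4)*(g - 3)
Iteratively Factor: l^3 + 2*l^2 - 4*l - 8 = (l + 2)*(l^2 - 4) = (l - 2)*(l + 2)*(l + 2)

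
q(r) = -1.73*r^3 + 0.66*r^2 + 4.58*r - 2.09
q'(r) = -5.19*r^2 + 1.32*r + 4.58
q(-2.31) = 12.18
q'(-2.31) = -26.16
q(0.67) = 0.75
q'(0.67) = 3.13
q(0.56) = 0.38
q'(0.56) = 3.69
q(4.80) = -156.22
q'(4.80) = -108.66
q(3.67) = -61.91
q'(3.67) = -60.48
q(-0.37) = -3.61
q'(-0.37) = 3.38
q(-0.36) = -3.57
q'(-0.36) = 3.43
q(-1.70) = 0.53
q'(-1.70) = -12.66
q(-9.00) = 1271.32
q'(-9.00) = -427.69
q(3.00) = -29.12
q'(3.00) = -38.17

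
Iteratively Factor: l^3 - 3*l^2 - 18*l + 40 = (l - 5)*(l^2 + 2*l - 8) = (l - 5)*(l - 2)*(l + 4)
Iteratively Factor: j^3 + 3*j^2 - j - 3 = (j + 3)*(j^2 - 1) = (j - 1)*(j + 3)*(j + 1)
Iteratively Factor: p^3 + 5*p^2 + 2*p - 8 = (p + 4)*(p^2 + p - 2) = (p + 2)*(p + 4)*(p - 1)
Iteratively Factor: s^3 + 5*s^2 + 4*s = (s)*(s^2 + 5*s + 4) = s*(s + 1)*(s + 4)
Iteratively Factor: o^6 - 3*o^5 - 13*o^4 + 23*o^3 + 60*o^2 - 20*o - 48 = (o - 4)*(o^5 + o^4 - 9*o^3 - 13*o^2 + 8*o + 12) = (o - 4)*(o + 1)*(o^4 - 9*o^2 - 4*o + 12) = (o - 4)*(o - 1)*(o + 1)*(o^3 + o^2 - 8*o - 12) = (o - 4)*(o - 3)*(o - 1)*(o + 1)*(o^2 + 4*o + 4) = (o - 4)*(o - 3)*(o - 1)*(o + 1)*(o + 2)*(o + 2)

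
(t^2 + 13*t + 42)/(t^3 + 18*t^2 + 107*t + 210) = 1/(t + 5)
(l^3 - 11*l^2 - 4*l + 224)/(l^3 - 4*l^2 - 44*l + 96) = (l^2 - 3*l - 28)/(l^2 + 4*l - 12)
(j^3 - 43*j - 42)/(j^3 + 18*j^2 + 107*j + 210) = (j^2 - 6*j - 7)/(j^2 + 12*j + 35)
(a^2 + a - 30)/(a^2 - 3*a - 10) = (a + 6)/(a + 2)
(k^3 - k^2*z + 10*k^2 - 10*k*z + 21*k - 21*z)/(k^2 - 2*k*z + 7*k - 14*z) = (-k^2 + k*z - 3*k + 3*z)/(-k + 2*z)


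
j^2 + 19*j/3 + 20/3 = (j + 4/3)*(j + 5)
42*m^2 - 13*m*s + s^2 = (-7*m + s)*(-6*m + s)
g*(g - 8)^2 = g^3 - 16*g^2 + 64*g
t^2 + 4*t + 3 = (t + 1)*(t + 3)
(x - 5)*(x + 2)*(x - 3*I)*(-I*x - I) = -I*x^4 - 3*x^3 + 2*I*x^3 + 6*x^2 + 13*I*x^2 + 39*x + 10*I*x + 30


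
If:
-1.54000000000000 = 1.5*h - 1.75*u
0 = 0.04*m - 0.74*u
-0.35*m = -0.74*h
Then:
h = -1.18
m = -2.50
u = -0.14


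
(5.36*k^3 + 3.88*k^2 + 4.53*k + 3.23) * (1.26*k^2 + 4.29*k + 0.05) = 6.7536*k^5 + 27.8832*k^4 + 22.621*k^3 + 23.6975*k^2 + 14.0832*k + 0.1615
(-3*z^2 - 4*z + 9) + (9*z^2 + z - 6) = 6*z^2 - 3*z + 3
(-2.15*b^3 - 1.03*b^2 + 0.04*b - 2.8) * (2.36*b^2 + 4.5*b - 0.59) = -5.074*b^5 - 12.1058*b^4 - 3.2721*b^3 - 5.8203*b^2 - 12.6236*b + 1.652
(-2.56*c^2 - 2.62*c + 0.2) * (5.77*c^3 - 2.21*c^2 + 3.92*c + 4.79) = -14.7712*c^5 - 9.4598*c^4 - 3.091*c^3 - 22.9748*c^2 - 11.7658*c + 0.958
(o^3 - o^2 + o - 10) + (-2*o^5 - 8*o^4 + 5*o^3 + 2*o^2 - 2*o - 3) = -2*o^5 - 8*o^4 + 6*o^3 + o^2 - o - 13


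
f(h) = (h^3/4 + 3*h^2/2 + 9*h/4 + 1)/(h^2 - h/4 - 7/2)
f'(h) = (1/4 - 2*h)*(h^3/4 + 3*h^2/2 + 9*h/4 + 1)/(h^2 - h/4 - 7/2)^2 + (3*h^2/4 + 3*h + 9/4)/(h^2 - h/4 - 7/2)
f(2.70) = 7.36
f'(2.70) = -7.09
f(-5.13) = -0.20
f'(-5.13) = 0.19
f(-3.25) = 0.12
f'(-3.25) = 0.16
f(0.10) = -0.35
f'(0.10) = -0.72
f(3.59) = 4.71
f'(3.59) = -1.17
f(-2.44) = 0.26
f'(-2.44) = 0.24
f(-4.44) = -0.08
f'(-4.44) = 0.17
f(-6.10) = -0.39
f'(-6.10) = 0.20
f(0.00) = -0.29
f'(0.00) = -0.62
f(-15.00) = -2.39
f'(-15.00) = 0.24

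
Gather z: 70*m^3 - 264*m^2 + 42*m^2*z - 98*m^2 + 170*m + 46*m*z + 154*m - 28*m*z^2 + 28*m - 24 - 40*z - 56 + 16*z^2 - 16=70*m^3 - 362*m^2 + 352*m + z^2*(16 - 28*m) + z*(42*m^2 + 46*m - 40) - 96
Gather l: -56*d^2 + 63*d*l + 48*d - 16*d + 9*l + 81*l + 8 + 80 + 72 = -56*d^2 + 32*d + l*(63*d + 90) + 160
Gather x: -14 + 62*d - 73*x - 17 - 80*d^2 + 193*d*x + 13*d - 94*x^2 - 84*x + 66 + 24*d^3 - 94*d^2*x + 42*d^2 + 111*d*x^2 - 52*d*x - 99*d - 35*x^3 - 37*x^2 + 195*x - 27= 24*d^3 - 38*d^2 - 24*d - 35*x^3 + x^2*(111*d - 131) + x*(-94*d^2 + 141*d + 38) + 8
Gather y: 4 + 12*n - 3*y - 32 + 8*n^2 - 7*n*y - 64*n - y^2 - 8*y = 8*n^2 - 52*n - y^2 + y*(-7*n - 11) - 28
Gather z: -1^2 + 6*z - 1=6*z - 2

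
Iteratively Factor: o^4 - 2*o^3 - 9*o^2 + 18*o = (o - 2)*(o^3 - 9*o) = o*(o - 2)*(o^2 - 9) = o*(o - 2)*(o + 3)*(o - 3)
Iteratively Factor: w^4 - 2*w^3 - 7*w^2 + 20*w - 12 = (w - 1)*(w^3 - w^2 - 8*w + 12) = (w - 1)*(w + 3)*(w^2 - 4*w + 4) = (w - 2)*(w - 1)*(w + 3)*(w - 2)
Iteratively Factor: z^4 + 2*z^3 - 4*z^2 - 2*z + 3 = (z - 1)*(z^3 + 3*z^2 - z - 3) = (z - 1)*(z + 1)*(z^2 + 2*z - 3) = (z - 1)*(z + 1)*(z + 3)*(z - 1)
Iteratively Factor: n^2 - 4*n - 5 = (n + 1)*(n - 5)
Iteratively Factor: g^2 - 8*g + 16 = (g - 4)*(g - 4)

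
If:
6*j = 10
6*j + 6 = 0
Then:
No Solution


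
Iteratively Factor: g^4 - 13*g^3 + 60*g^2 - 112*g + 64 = (g - 1)*(g^3 - 12*g^2 + 48*g - 64) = (g - 4)*(g - 1)*(g^2 - 8*g + 16) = (g - 4)^2*(g - 1)*(g - 4)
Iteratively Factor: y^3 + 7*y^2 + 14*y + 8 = (y + 1)*(y^2 + 6*y + 8) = (y + 1)*(y + 2)*(y + 4)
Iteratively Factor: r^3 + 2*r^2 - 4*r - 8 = (r + 2)*(r^2 - 4) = (r - 2)*(r + 2)*(r + 2)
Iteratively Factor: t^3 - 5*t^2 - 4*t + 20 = (t - 2)*(t^2 - 3*t - 10) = (t - 5)*(t - 2)*(t + 2)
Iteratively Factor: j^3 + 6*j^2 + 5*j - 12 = (j - 1)*(j^2 + 7*j + 12) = (j - 1)*(j + 4)*(j + 3)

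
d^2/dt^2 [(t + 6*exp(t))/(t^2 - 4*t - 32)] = 2*(-4*(t - 2)^2*(t + 6*exp(t)) + (-t - 2*(t - 2)*(6*exp(t) + 1) - 6*exp(t))*(-t^2 + 4*t + 32) - 3*(-t^2 + 4*t + 32)^2*exp(t))/(-t^2 + 4*t + 32)^3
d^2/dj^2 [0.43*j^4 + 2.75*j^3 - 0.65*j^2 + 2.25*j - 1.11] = 5.16*j^2 + 16.5*j - 1.3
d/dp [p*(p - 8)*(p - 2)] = 3*p^2 - 20*p + 16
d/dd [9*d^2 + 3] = 18*d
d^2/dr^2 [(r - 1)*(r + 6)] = 2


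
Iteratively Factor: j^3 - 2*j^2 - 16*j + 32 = (j - 4)*(j^2 + 2*j - 8) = (j - 4)*(j - 2)*(j + 4)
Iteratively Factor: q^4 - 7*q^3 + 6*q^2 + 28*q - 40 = (q + 2)*(q^3 - 9*q^2 + 24*q - 20) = (q - 5)*(q + 2)*(q^2 - 4*q + 4) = (q - 5)*(q - 2)*(q + 2)*(q - 2)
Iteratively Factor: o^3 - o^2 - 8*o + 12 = (o + 3)*(o^2 - 4*o + 4) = (o - 2)*(o + 3)*(o - 2)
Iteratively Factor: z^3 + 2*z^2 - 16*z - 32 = (z + 2)*(z^2 - 16) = (z + 2)*(z + 4)*(z - 4)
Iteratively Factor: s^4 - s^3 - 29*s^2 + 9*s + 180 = (s + 4)*(s^3 - 5*s^2 - 9*s + 45) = (s - 3)*(s + 4)*(s^2 - 2*s - 15) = (s - 5)*(s - 3)*(s + 4)*(s + 3)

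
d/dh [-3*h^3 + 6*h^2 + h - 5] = -9*h^2 + 12*h + 1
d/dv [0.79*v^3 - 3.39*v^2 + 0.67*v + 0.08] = 2.37*v^2 - 6.78*v + 0.67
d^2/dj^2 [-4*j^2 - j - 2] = -8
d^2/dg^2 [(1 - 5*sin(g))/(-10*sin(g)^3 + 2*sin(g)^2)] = (cos(2*g) + 2)/sin(g)^4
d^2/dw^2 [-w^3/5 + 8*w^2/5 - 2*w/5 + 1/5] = 16/5 - 6*w/5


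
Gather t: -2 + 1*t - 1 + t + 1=2*t - 2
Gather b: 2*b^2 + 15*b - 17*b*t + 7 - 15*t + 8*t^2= 2*b^2 + b*(15 - 17*t) + 8*t^2 - 15*t + 7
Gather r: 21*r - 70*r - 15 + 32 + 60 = 77 - 49*r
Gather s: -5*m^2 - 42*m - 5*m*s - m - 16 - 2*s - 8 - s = -5*m^2 - 43*m + s*(-5*m - 3) - 24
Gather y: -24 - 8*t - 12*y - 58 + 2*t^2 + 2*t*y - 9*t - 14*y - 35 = 2*t^2 - 17*t + y*(2*t - 26) - 117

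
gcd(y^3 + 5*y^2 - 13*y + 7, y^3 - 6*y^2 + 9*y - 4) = y^2 - 2*y + 1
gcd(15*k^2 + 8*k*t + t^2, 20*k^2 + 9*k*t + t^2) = 5*k + t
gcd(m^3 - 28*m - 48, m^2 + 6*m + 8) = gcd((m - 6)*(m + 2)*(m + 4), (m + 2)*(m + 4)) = m^2 + 6*m + 8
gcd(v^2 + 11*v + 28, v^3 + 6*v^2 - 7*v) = v + 7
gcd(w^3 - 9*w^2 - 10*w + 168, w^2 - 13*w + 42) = w^2 - 13*w + 42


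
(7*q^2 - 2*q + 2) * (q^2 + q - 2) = 7*q^4 + 5*q^3 - 14*q^2 + 6*q - 4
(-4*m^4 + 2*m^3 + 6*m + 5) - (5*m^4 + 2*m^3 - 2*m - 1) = -9*m^4 + 8*m + 6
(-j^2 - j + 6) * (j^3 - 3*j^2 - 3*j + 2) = -j^5 + 2*j^4 + 12*j^3 - 17*j^2 - 20*j + 12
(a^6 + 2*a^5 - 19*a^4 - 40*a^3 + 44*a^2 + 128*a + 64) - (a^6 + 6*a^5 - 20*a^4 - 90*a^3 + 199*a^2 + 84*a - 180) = -4*a^5 + a^4 + 50*a^3 - 155*a^2 + 44*a + 244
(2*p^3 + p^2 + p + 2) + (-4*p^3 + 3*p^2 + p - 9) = -2*p^3 + 4*p^2 + 2*p - 7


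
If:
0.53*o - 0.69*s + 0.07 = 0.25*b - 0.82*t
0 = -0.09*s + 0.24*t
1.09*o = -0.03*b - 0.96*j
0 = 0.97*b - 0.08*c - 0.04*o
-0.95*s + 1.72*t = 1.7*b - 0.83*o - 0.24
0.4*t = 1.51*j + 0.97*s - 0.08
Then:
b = 0.12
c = 1.48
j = -0.00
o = -0.00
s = 0.10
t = 0.04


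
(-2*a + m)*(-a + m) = 2*a^2 - 3*a*m + m^2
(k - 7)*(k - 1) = k^2 - 8*k + 7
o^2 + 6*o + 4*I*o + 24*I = (o + 6)*(o + 4*I)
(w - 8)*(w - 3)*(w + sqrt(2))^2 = w^4 - 11*w^3 + 2*sqrt(2)*w^3 - 22*sqrt(2)*w^2 + 26*w^2 - 22*w + 48*sqrt(2)*w + 48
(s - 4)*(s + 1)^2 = s^3 - 2*s^2 - 7*s - 4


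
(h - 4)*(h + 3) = h^2 - h - 12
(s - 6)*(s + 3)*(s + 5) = s^3 + 2*s^2 - 33*s - 90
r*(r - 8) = r^2 - 8*r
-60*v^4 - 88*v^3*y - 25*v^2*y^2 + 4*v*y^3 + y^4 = (-5*v + y)*(v + y)*(2*v + y)*(6*v + y)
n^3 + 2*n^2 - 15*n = n*(n - 3)*(n + 5)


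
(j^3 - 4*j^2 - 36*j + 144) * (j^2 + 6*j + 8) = j^5 + 2*j^4 - 52*j^3 - 104*j^2 + 576*j + 1152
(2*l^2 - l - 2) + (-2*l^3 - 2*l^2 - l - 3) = -2*l^3 - 2*l - 5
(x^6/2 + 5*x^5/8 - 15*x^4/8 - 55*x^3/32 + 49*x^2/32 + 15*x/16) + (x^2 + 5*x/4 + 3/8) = x^6/2 + 5*x^5/8 - 15*x^4/8 - 55*x^3/32 + 81*x^2/32 + 35*x/16 + 3/8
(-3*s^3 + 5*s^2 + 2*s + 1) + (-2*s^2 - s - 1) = -3*s^3 + 3*s^2 + s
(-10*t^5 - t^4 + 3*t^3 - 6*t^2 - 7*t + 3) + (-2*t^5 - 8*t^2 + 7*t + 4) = -12*t^5 - t^4 + 3*t^3 - 14*t^2 + 7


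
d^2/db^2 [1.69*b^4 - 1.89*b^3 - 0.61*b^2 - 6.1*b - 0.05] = 20.28*b^2 - 11.34*b - 1.22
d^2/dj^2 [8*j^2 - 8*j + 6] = 16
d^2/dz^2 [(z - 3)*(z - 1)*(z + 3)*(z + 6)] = 12*z^2 + 30*z - 30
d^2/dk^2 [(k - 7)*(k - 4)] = 2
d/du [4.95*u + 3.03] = 4.95000000000000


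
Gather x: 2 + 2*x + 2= 2*x + 4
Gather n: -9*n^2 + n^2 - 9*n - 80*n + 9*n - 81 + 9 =-8*n^2 - 80*n - 72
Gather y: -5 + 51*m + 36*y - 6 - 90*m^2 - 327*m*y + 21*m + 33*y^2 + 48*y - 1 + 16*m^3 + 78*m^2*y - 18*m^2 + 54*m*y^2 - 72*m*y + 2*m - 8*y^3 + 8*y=16*m^3 - 108*m^2 + 74*m - 8*y^3 + y^2*(54*m + 33) + y*(78*m^2 - 399*m + 92) - 12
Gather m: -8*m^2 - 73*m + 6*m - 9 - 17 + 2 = -8*m^2 - 67*m - 24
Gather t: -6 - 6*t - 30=-6*t - 36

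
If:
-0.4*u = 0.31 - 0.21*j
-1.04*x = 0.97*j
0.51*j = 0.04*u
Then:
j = -0.06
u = -0.81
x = 0.06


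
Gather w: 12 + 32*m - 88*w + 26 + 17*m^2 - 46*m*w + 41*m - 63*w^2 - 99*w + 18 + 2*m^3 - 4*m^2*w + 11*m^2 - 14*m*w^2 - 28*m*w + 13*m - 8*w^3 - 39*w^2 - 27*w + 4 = 2*m^3 + 28*m^2 + 86*m - 8*w^3 + w^2*(-14*m - 102) + w*(-4*m^2 - 74*m - 214) + 60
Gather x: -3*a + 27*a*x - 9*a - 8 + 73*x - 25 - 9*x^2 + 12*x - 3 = -12*a - 9*x^2 + x*(27*a + 85) - 36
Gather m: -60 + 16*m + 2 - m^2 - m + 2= -m^2 + 15*m - 56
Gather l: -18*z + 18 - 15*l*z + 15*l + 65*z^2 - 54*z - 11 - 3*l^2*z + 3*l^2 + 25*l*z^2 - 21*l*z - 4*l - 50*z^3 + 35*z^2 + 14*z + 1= l^2*(3 - 3*z) + l*(25*z^2 - 36*z + 11) - 50*z^3 + 100*z^2 - 58*z + 8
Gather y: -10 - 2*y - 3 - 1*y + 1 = -3*y - 12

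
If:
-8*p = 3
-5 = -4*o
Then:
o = 5/4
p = -3/8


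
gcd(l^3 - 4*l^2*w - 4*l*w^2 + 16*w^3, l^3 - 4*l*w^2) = -l^2 + 4*w^2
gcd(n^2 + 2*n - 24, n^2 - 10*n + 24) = n - 4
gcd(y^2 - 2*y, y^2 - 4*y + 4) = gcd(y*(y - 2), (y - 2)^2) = y - 2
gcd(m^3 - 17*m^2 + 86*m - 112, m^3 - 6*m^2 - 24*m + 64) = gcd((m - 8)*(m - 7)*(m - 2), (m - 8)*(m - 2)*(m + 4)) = m^2 - 10*m + 16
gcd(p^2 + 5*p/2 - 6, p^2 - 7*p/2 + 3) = p - 3/2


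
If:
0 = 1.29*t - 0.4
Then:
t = 0.31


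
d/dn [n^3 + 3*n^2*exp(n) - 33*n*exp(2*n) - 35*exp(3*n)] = 3*n^2*exp(n) + 3*n^2 - 66*n*exp(2*n) + 6*n*exp(n) - 105*exp(3*n) - 33*exp(2*n)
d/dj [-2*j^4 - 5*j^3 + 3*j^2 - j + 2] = -8*j^3 - 15*j^2 + 6*j - 1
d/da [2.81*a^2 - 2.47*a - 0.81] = 5.62*a - 2.47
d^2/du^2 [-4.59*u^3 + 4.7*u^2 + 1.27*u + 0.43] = 9.4 - 27.54*u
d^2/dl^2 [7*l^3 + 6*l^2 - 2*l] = 42*l + 12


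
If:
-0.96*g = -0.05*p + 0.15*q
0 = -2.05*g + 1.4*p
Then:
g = -0.169150221506242*q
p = -0.247684252919855*q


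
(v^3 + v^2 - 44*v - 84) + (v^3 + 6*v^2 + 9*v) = 2*v^3 + 7*v^2 - 35*v - 84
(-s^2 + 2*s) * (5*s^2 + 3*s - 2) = -5*s^4 + 7*s^3 + 8*s^2 - 4*s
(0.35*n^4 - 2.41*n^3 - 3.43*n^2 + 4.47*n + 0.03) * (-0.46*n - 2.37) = -0.161*n^5 + 0.2791*n^4 + 7.2895*n^3 + 6.0729*n^2 - 10.6077*n - 0.0711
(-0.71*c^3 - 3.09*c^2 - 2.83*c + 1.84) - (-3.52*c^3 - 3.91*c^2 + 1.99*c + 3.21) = 2.81*c^3 + 0.82*c^2 - 4.82*c - 1.37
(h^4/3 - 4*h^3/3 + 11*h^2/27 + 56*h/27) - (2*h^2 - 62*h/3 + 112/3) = h^4/3 - 4*h^3/3 - 43*h^2/27 + 614*h/27 - 112/3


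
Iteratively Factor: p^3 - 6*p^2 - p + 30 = (p - 5)*(p^2 - p - 6) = (p - 5)*(p + 2)*(p - 3)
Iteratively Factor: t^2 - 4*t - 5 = (t + 1)*(t - 5)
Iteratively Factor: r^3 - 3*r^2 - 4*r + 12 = (r + 2)*(r^2 - 5*r + 6) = (r - 2)*(r + 2)*(r - 3)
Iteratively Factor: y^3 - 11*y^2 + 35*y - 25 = (y - 5)*(y^2 - 6*y + 5) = (y - 5)*(y - 1)*(y - 5)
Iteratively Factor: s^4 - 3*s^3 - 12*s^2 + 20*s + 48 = (s + 2)*(s^3 - 5*s^2 - 2*s + 24) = (s - 4)*(s + 2)*(s^2 - s - 6) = (s - 4)*(s - 3)*(s + 2)*(s + 2)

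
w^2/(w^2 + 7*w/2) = 2*w/(2*w + 7)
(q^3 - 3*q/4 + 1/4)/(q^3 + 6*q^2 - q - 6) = (q^2 - q + 1/4)/(q^2 + 5*q - 6)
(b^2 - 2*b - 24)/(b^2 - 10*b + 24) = (b + 4)/(b - 4)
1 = 1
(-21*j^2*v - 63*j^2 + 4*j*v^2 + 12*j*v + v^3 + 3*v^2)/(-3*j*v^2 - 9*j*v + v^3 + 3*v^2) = (7*j + v)/v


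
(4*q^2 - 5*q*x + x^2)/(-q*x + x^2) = (-4*q + x)/x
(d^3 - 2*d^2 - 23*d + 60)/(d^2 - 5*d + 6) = (d^2 + d - 20)/(d - 2)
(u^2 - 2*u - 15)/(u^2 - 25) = (u + 3)/(u + 5)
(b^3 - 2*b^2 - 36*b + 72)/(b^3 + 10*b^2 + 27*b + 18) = (b^2 - 8*b + 12)/(b^2 + 4*b + 3)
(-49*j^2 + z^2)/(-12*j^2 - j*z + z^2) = (49*j^2 - z^2)/(12*j^2 + j*z - z^2)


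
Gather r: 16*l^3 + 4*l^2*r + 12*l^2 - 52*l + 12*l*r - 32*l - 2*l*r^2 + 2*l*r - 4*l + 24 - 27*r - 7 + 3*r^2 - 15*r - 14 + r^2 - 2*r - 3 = 16*l^3 + 12*l^2 - 88*l + r^2*(4 - 2*l) + r*(4*l^2 + 14*l - 44)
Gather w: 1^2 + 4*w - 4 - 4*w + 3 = 0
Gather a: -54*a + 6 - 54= -54*a - 48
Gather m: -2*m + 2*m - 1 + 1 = 0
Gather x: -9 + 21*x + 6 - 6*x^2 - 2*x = -6*x^2 + 19*x - 3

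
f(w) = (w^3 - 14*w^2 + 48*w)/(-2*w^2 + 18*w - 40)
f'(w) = (4*w - 18)*(w^3 - 14*w^2 + 48*w)/(-2*w^2 + 18*w - 40)^2 + (3*w^2 - 28*w + 48)/(-2*w^2 + 18*w - 40) = (-w^4 + 18*w^3 - 138*w^2 + 560*w - 960)/(2*(w^4 - 18*w^3 + 121*w^2 - 360*w + 400))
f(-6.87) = 5.09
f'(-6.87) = -0.58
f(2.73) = -8.16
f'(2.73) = -8.96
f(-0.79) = 0.85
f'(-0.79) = -0.97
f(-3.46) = 2.97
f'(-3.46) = -0.68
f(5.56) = -3.42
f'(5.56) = 16.84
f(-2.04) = 1.94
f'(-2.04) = -0.79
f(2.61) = -7.18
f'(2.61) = -7.47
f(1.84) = -3.45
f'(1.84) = -3.18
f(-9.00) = 6.30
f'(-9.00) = -0.56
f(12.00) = -2.57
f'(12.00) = -0.60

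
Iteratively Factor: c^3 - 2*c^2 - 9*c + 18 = (c - 3)*(c^2 + c - 6) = (c - 3)*(c - 2)*(c + 3)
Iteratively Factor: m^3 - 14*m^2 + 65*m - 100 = (m - 5)*(m^2 - 9*m + 20) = (m - 5)^2*(m - 4)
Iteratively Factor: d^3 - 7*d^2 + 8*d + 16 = (d - 4)*(d^2 - 3*d - 4) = (d - 4)*(d + 1)*(d - 4)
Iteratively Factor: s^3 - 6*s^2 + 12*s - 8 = (s - 2)*(s^2 - 4*s + 4) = (s - 2)^2*(s - 2)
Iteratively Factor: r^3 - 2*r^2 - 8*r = (r)*(r^2 - 2*r - 8) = r*(r + 2)*(r - 4)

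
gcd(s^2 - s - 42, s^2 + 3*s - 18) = s + 6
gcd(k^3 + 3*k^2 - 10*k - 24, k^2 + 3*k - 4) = k + 4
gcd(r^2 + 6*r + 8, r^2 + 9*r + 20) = r + 4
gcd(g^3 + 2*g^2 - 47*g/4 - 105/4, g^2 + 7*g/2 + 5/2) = g + 5/2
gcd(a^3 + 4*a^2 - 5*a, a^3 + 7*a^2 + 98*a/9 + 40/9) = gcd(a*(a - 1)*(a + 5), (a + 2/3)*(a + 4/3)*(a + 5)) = a + 5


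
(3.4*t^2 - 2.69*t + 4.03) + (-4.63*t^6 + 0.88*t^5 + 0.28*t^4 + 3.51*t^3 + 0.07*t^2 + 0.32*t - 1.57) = -4.63*t^6 + 0.88*t^5 + 0.28*t^4 + 3.51*t^3 + 3.47*t^2 - 2.37*t + 2.46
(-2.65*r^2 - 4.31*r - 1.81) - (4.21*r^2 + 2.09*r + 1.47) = -6.86*r^2 - 6.4*r - 3.28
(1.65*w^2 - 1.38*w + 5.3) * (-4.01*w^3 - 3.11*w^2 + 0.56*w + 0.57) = -6.6165*w^5 + 0.402299999999999*w^4 - 16.0372*w^3 - 16.3153*w^2 + 2.1814*w + 3.021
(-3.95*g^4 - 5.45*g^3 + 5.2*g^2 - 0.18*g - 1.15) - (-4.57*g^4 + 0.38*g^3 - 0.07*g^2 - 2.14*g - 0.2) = 0.62*g^4 - 5.83*g^3 + 5.27*g^2 + 1.96*g - 0.95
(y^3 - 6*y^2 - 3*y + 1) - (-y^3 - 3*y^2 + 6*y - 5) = 2*y^3 - 3*y^2 - 9*y + 6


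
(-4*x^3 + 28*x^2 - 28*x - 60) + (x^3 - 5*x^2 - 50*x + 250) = -3*x^3 + 23*x^2 - 78*x + 190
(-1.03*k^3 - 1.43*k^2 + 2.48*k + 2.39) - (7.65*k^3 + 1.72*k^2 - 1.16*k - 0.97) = -8.68*k^3 - 3.15*k^2 + 3.64*k + 3.36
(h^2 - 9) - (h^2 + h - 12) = 3 - h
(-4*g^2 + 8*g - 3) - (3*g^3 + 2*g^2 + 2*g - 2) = -3*g^3 - 6*g^2 + 6*g - 1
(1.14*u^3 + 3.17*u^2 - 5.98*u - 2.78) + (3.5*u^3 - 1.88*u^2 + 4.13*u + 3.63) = 4.64*u^3 + 1.29*u^2 - 1.85*u + 0.85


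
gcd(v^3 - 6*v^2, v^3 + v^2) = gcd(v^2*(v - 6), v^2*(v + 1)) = v^2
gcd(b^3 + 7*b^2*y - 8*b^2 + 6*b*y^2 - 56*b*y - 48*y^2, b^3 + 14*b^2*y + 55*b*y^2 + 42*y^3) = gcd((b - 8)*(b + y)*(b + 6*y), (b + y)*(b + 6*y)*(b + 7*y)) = b^2 + 7*b*y + 6*y^2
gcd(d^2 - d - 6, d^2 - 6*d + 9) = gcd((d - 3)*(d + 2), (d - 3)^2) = d - 3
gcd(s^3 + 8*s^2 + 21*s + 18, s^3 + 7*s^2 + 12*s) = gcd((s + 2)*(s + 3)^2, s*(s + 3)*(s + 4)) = s + 3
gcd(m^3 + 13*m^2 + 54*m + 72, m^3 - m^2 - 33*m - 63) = m + 3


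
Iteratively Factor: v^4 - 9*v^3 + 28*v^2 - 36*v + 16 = (v - 4)*(v^3 - 5*v^2 + 8*v - 4) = (v - 4)*(v - 2)*(v^2 - 3*v + 2) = (v - 4)*(v - 2)*(v - 1)*(v - 2)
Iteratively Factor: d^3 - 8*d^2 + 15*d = (d - 3)*(d^2 - 5*d) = d*(d - 3)*(d - 5)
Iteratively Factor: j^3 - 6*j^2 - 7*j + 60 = (j + 3)*(j^2 - 9*j + 20) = (j - 4)*(j + 3)*(j - 5)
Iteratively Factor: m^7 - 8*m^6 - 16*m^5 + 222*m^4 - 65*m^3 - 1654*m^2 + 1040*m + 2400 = (m - 4)*(m^6 - 4*m^5 - 32*m^4 + 94*m^3 + 311*m^2 - 410*m - 600) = (m - 5)*(m - 4)*(m^5 + m^4 - 27*m^3 - 41*m^2 + 106*m + 120) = (m - 5)^2*(m - 4)*(m^4 + 6*m^3 + 3*m^2 - 26*m - 24) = (m - 5)^2*(m - 4)*(m + 1)*(m^3 + 5*m^2 - 2*m - 24) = (m - 5)^2*(m - 4)*(m - 2)*(m + 1)*(m^2 + 7*m + 12) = (m - 5)^2*(m - 4)*(m - 2)*(m + 1)*(m + 4)*(m + 3)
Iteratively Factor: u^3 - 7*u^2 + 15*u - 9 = (u - 3)*(u^2 - 4*u + 3) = (u - 3)*(u - 1)*(u - 3)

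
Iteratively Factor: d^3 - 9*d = (d - 3)*(d^2 + 3*d) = (d - 3)*(d + 3)*(d)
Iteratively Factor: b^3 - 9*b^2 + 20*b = (b - 5)*(b^2 - 4*b) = b*(b - 5)*(b - 4)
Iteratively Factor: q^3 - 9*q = (q - 3)*(q^2 + 3*q) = q*(q - 3)*(q + 3)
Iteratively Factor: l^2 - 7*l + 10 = (l - 5)*(l - 2)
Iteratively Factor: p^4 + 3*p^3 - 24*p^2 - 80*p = (p - 5)*(p^3 + 8*p^2 + 16*p) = (p - 5)*(p + 4)*(p^2 + 4*p) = p*(p - 5)*(p + 4)*(p + 4)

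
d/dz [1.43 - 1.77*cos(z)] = 1.77*sin(z)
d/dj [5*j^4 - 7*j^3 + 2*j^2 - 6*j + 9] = 20*j^3 - 21*j^2 + 4*j - 6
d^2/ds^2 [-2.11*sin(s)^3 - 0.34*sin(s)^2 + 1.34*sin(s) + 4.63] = 0.242500000000001*sin(s) - 4.7475*sin(3*s) - 0.68*cos(2*s)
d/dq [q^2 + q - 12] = 2*q + 1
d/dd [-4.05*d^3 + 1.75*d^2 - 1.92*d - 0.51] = -12.15*d^2 + 3.5*d - 1.92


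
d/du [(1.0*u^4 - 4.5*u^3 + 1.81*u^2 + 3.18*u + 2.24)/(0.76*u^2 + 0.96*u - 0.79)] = (1.52*u^5 - 0.54*u^4 - 11.8*u^3 + 9.9858*u^2 - 6.2646*u - 4.6626)/(0.5776*u^4 + 1.4592*u^3 - 0.2792*u^2 - 1.5168*u + 0.6241)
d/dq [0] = 0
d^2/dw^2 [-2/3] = 0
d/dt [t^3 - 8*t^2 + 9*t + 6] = 3*t^2 - 16*t + 9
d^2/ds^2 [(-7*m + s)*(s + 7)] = 2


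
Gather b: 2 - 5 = -3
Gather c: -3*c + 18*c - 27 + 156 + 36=15*c + 165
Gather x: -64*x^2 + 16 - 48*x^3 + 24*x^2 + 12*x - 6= -48*x^3 - 40*x^2 + 12*x + 10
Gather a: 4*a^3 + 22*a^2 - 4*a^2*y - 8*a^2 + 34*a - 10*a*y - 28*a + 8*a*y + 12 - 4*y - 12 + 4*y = 4*a^3 + a^2*(14 - 4*y) + a*(6 - 2*y)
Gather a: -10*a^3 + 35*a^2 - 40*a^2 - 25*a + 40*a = -10*a^3 - 5*a^2 + 15*a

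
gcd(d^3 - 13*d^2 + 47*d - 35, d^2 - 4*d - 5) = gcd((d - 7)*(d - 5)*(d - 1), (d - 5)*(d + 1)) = d - 5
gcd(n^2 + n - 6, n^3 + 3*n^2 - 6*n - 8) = n - 2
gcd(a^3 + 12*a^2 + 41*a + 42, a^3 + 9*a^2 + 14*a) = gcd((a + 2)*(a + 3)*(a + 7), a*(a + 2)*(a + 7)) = a^2 + 9*a + 14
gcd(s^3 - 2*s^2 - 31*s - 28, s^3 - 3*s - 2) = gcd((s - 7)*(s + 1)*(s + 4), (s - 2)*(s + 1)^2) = s + 1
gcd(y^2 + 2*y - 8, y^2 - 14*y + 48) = 1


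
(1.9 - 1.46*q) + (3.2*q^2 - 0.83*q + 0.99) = 3.2*q^2 - 2.29*q + 2.89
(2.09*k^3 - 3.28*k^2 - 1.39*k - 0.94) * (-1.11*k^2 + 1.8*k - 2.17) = -2.3199*k^5 + 7.4028*k^4 - 8.8964*k^3 + 5.659*k^2 + 1.3243*k + 2.0398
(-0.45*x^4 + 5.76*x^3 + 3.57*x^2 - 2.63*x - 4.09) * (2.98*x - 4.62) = -1.341*x^5 + 19.2438*x^4 - 15.9726*x^3 - 24.3308*x^2 - 0.0376000000000012*x + 18.8958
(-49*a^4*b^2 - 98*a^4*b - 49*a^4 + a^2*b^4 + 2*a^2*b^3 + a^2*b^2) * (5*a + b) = -245*a^5*b^2 - 490*a^5*b - 245*a^5 - 49*a^4*b^3 - 98*a^4*b^2 - 49*a^4*b + 5*a^3*b^4 + 10*a^3*b^3 + 5*a^3*b^2 + a^2*b^5 + 2*a^2*b^4 + a^2*b^3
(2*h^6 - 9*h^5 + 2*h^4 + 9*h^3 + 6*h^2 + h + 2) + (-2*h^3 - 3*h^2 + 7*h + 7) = 2*h^6 - 9*h^5 + 2*h^4 + 7*h^3 + 3*h^2 + 8*h + 9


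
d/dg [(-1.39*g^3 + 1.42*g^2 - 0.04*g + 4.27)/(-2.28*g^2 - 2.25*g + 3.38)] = (3.1692*g^4 + 6.255*g^3 - 17.3808*g^2 + 29.0704*g + 9.4723)/(5.1984*g^4 + 10.26*g^3 - 10.3503*g^2 - 15.21*g + 11.4244)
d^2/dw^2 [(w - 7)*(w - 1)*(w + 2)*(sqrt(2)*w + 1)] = 12*sqrt(2)*w^2 - 36*sqrt(2)*w + 6*w - 18*sqrt(2) - 12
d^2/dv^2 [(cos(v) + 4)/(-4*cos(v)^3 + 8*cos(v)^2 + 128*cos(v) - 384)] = (31*(1 - cos(v)^2)^2 + 2*cos(v)^5 + 235*cos(v)^3 + 676*cos(v)^2 + 412*cos(v) - 527)/(2*(cos(v) - 4)^4*(cos(v) + 6)^3)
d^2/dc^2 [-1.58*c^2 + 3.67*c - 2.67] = -3.16000000000000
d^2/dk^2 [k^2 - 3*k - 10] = 2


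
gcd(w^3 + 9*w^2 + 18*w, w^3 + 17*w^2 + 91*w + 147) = w + 3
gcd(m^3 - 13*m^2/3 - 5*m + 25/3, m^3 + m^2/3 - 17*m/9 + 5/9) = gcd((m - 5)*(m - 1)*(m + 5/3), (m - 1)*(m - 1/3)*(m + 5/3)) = m^2 + 2*m/3 - 5/3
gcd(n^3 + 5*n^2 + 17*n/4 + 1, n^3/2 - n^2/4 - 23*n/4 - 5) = 1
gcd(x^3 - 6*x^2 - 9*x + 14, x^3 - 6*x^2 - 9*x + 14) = x^3 - 6*x^2 - 9*x + 14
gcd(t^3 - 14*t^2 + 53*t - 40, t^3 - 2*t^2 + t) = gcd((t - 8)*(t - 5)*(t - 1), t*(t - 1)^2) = t - 1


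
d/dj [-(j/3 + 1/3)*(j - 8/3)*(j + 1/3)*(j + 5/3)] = -4*j^3/3 - j^2/3 + 98*j/27 + 169/81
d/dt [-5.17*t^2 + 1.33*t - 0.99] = 1.33 - 10.34*t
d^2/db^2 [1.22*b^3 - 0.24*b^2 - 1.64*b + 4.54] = 7.32*b - 0.48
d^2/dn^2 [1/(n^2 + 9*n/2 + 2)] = 4*(-4*n^2 - 18*n + (4*n + 9)^2 - 8)/(2*n^2 + 9*n + 4)^3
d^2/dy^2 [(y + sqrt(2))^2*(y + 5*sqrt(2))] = 6*y + 14*sqrt(2)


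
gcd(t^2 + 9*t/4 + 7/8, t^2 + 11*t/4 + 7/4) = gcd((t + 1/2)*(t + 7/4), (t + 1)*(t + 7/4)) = t + 7/4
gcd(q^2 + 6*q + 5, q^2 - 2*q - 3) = q + 1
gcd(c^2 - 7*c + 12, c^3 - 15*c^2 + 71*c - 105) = c - 3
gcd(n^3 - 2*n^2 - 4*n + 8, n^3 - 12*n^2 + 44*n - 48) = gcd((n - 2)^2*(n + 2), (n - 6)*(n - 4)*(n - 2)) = n - 2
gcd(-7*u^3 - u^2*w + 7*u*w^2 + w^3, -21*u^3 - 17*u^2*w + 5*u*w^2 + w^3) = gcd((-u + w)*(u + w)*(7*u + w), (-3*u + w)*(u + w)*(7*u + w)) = 7*u^2 + 8*u*w + w^2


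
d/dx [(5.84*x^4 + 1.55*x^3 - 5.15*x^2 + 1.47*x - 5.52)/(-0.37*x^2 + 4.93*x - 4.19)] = (-4.3216*x^5 + 85.8001*x^4 - 82.5954*x^3 - 44.3291*x^2 + 39.0722*x + 21.0543)/(0.1369*x^4 - 3.6482*x^3 + 27.4055*x^2 - 41.3134*x + 17.5561)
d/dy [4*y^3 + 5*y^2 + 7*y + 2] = 12*y^2 + 10*y + 7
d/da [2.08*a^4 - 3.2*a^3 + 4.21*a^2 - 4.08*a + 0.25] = 8.32*a^3 - 9.6*a^2 + 8.42*a - 4.08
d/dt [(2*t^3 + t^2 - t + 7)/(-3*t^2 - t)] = (-6*t^4 - 4*t^3 - 4*t^2 + 42*t + 7)/(t^2*(9*t^2 + 6*t + 1))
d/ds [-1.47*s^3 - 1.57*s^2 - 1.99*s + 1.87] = -4.41*s^2 - 3.14*s - 1.99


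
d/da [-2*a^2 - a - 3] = -4*a - 1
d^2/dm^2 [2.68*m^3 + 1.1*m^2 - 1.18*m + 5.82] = 16.08*m + 2.2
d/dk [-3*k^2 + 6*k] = 6 - 6*k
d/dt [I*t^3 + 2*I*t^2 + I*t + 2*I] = I*(3*t^2 + 4*t + 1)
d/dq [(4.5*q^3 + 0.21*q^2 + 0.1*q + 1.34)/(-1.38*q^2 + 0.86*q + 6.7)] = (-6.21*q^4 + 7.74*q^3 + 90.7686*q^2 + 6.5124*q - 0.4824)/(1.9044*q^4 - 2.3736*q^3 - 17.7524*q^2 + 11.524*q + 44.89)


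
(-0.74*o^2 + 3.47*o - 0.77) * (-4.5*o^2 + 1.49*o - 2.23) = 3.33*o^4 - 16.7176*o^3 + 10.2855*o^2 - 8.8854*o + 1.7171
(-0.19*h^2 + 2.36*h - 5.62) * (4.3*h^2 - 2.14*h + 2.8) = -0.817*h^4 + 10.5546*h^3 - 29.7484*h^2 + 18.6348*h - 15.736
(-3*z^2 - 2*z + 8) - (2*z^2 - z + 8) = -5*z^2 - z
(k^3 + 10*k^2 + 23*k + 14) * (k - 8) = k^4 + 2*k^3 - 57*k^2 - 170*k - 112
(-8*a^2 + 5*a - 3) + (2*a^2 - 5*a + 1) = -6*a^2 - 2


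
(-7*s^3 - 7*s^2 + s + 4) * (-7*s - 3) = 49*s^4 + 70*s^3 + 14*s^2 - 31*s - 12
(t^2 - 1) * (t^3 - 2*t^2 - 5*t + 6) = t^5 - 2*t^4 - 6*t^3 + 8*t^2 + 5*t - 6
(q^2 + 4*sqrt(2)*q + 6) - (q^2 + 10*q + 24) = -10*q + 4*sqrt(2)*q - 18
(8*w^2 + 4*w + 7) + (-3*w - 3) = 8*w^2 + w + 4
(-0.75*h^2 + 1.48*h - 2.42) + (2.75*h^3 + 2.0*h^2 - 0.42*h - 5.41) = 2.75*h^3 + 1.25*h^2 + 1.06*h - 7.83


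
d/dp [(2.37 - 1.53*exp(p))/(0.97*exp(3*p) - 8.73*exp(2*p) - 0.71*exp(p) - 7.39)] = (2.9682*exp(3*p) - 20.2536*exp(2*p) + 41.3802*exp(p) + 12.9894)*exp(p)/(0.9409*exp(6*p) - 16.9362*exp(5*p) + 74.8355*exp(4*p) - 1.94*exp(3*p) + 129.5335*exp(2*p) + 10.4938*exp(p) + 54.6121)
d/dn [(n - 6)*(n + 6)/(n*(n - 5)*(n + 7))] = (-n^4 + 73*n^2 + 144*n - 1260)/(n^2*(n^4 + 4*n^3 - 66*n^2 - 140*n + 1225))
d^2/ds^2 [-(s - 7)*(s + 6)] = -2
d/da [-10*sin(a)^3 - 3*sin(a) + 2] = 3*(5*cos(2*a) - 6)*cos(a)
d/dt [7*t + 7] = 7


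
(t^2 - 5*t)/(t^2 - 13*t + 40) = t/(t - 8)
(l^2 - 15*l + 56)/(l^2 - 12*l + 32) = (l - 7)/(l - 4)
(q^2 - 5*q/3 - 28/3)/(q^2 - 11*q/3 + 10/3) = (3*q^2 - 5*q - 28)/(3*q^2 - 11*q + 10)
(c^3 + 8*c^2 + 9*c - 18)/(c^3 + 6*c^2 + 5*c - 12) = (c + 6)/(c + 4)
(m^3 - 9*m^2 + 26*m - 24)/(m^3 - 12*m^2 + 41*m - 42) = (m - 4)/(m - 7)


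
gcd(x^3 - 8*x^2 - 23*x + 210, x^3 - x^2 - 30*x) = x^2 - x - 30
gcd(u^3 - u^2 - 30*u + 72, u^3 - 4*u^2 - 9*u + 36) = u^2 - 7*u + 12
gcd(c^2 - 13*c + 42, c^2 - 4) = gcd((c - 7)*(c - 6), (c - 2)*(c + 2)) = 1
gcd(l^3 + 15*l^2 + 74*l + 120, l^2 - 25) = l + 5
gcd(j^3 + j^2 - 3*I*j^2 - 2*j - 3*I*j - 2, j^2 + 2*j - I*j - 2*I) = j - I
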